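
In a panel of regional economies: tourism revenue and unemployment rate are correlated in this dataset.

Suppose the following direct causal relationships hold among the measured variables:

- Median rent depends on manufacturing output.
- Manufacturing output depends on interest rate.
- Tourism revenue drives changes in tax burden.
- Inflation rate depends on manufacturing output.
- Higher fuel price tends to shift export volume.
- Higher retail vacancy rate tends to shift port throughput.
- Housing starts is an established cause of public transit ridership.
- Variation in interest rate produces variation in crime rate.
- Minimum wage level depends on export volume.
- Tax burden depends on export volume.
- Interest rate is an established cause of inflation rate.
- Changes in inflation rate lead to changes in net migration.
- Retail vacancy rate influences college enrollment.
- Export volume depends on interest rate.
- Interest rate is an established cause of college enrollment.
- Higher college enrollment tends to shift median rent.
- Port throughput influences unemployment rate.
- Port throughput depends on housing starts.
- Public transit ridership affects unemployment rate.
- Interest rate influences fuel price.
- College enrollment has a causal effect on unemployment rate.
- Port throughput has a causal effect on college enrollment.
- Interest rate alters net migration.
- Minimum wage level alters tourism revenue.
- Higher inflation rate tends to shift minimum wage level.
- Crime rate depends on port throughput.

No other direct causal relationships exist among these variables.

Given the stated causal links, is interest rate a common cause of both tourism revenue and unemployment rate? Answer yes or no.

Interest rate has a causal path to tourism revenue (interest rate → export volume → minimum wage level → tourism revenue) and to unemployment rate (interest rate → college enrollment → unemployment rate), so it is a common cause of both — a confounder.

yes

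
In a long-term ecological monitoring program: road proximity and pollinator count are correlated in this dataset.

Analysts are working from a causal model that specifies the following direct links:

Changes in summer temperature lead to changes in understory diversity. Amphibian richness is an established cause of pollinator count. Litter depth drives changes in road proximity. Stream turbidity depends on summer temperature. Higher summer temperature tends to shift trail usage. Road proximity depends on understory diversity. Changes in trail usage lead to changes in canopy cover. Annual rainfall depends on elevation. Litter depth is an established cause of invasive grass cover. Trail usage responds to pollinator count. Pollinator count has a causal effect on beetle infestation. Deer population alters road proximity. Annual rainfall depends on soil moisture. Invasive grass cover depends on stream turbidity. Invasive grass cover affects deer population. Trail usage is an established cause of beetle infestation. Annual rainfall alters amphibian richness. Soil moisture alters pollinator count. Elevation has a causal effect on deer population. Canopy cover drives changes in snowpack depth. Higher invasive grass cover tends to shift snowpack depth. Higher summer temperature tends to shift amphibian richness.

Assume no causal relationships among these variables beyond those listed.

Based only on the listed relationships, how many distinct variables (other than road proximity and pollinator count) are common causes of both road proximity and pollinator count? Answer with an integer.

2

The common causes are: elevation (to road proximity via elevation → deer population → road proximity; to pollinator count via elevation → annual rainfall → amphibian richness → pollinator count); summer temperature (to road proximity via summer temperature → understory diversity → road proximity; to pollinator count via summer temperature → amphibian richness → pollinator count).
Every other variable lacks a causal path to at least one of road proximity and pollinator count.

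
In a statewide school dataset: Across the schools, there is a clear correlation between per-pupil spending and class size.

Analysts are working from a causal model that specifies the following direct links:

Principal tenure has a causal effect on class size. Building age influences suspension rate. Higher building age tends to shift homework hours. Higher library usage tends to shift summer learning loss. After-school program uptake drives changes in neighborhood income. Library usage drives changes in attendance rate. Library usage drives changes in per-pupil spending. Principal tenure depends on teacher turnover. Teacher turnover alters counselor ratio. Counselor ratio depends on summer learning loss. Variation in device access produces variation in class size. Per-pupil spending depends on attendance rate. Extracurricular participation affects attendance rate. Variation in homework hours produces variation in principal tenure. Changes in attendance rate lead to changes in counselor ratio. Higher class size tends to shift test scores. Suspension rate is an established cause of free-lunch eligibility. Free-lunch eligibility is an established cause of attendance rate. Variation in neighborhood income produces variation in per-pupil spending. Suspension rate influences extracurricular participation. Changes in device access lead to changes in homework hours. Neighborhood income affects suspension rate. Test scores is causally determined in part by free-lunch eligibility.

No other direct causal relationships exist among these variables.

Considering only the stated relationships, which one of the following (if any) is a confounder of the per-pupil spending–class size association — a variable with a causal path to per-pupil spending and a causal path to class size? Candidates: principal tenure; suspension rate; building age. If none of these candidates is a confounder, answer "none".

Building age causes per-pupil spending (building age → suspension rate → free-lunch eligibility → attendance rate → per-pupil spending) and also causes class size (building age → homework hours → principal tenure → class size); it is a common cause of both.
Each of the other candidates lacks a causal path to at least one of per-pupil spending and class size, so they do not confound the relationship.

building age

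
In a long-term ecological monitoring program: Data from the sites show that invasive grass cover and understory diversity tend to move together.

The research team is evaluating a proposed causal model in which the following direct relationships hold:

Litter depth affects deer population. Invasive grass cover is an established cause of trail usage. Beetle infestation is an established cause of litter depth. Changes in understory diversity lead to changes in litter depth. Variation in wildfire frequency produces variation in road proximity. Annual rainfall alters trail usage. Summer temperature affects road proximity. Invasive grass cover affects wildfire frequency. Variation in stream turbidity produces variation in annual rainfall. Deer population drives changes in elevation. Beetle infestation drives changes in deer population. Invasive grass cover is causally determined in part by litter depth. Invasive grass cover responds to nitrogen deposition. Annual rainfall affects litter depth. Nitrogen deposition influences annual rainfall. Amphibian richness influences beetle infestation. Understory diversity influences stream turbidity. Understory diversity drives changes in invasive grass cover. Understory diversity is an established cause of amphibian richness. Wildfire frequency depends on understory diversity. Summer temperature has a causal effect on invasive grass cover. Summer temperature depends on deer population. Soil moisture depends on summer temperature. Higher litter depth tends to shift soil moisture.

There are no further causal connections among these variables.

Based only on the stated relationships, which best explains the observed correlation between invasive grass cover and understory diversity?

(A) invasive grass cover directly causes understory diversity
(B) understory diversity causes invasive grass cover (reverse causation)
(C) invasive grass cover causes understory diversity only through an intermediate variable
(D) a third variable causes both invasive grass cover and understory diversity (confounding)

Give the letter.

The stated link runs understory diversity → invasive grass cover; invasive grass cover has no causal path to understory diversity. No variable causes both, so confounding is ruled out. The correlation reflects reverse causation.

B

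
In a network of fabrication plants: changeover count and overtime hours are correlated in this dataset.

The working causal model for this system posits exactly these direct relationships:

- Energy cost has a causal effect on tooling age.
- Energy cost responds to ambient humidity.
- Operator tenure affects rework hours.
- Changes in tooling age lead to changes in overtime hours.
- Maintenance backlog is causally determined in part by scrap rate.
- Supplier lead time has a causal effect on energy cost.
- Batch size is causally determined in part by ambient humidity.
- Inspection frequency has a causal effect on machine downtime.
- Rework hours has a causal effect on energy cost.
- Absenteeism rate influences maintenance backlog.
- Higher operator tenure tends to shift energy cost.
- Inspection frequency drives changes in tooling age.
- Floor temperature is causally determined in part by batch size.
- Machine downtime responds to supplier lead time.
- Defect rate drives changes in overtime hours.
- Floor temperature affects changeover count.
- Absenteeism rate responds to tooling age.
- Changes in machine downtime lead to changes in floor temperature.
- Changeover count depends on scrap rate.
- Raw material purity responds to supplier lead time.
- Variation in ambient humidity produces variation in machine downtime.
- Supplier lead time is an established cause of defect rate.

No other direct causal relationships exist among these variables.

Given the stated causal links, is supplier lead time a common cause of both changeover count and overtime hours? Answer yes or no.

Supplier lead time has a causal path to changeover count (supplier lead time → machine downtime → floor temperature → changeover count) and to overtime hours (supplier lead time → defect rate → overtime hours), so it is a common cause of both — a confounder.

yes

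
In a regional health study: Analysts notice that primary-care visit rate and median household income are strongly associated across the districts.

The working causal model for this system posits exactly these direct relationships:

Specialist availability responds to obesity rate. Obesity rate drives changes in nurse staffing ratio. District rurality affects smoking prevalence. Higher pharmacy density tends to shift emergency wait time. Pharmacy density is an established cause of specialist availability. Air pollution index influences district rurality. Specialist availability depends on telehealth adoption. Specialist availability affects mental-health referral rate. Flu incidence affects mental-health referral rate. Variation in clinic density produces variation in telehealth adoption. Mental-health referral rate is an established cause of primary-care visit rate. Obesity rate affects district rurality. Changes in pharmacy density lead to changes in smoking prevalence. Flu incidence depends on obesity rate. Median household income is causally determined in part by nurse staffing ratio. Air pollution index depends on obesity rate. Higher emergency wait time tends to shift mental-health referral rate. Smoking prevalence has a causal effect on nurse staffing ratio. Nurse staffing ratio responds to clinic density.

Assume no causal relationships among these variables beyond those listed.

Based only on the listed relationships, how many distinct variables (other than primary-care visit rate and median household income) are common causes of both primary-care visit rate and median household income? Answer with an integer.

3

The common causes are: clinic density (to primary-care visit rate via clinic density → telehealth adoption → specialist availability → mental-health referral rate → primary-care visit rate; to median household income via clinic density → nurse staffing ratio → median household income); obesity rate (to primary-care visit rate via obesity rate → specialist availability → mental-health referral rate → primary-care visit rate; to median household income via obesity rate → nurse staffing ratio → median household income); pharmacy density (to primary-care visit rate via pharmacy density → specialist availability → mental-health referral rate → primary-care visit rate; to median household income via pharmacy density → smoking prevalence → nurse staffing ratio → median household income).
Every other variable lacks a causal path to at least one of primary-care visit rate and median household income.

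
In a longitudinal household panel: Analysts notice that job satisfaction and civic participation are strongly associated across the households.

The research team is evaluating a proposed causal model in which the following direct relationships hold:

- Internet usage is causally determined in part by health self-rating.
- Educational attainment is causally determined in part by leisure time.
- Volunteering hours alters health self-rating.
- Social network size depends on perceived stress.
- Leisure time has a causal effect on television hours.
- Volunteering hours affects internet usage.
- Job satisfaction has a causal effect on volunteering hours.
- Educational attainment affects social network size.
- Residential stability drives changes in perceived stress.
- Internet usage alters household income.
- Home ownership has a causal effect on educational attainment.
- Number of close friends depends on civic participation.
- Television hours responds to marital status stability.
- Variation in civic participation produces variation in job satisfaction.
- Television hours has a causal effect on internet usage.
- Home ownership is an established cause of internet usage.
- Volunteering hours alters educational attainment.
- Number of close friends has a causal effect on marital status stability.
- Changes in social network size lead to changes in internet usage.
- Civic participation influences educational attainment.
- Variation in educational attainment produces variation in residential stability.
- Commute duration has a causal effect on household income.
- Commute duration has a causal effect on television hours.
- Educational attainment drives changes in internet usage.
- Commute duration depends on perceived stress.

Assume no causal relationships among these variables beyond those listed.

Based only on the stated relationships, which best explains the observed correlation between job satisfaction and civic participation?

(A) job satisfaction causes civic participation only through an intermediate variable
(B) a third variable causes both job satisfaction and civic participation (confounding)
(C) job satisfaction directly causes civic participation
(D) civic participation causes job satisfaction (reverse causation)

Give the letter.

The stated link runs civic participation → job satisfaction; job satisfaction has no causal path to civic participation. No variable causes both, so confounding is ruled out. The correlation reflects reverse causation.

D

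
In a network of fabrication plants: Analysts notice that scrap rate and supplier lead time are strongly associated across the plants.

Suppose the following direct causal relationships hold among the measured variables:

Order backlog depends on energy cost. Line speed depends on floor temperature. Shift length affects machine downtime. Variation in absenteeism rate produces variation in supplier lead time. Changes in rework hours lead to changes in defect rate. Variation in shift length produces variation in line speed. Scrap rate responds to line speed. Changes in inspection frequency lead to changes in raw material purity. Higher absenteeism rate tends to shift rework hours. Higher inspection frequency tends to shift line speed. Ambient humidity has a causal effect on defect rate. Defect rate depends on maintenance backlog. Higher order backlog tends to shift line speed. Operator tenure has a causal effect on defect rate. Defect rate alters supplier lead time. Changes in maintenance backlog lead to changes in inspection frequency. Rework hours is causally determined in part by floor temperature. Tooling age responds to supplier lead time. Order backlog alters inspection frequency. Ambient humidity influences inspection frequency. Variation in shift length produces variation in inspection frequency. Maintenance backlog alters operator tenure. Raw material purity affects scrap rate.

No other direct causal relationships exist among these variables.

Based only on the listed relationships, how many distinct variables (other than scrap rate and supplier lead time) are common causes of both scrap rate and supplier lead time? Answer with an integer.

3

The common causes are: ambient humidity (to scrap rate via ambient humidity → inspection frequency → raw material purity → scrap rate; to supplier lead time via ambient humidity → defect rate → supplier lead time); floor temperature (to scrap rate via floor temperature → line speed → scrap rate; to supplier lead time via floor temperature → rework hours → defect rate → supplier lead time); maintenance backlog (to scrap rate via maintenance backlog → inspection frequency → raw material purity → scrap rate; to supplier lead time via maintenance backlog → defect rate → supplier lead time).
Every other variable lacks a causal path to at least one of scrap rate and supplier lead time.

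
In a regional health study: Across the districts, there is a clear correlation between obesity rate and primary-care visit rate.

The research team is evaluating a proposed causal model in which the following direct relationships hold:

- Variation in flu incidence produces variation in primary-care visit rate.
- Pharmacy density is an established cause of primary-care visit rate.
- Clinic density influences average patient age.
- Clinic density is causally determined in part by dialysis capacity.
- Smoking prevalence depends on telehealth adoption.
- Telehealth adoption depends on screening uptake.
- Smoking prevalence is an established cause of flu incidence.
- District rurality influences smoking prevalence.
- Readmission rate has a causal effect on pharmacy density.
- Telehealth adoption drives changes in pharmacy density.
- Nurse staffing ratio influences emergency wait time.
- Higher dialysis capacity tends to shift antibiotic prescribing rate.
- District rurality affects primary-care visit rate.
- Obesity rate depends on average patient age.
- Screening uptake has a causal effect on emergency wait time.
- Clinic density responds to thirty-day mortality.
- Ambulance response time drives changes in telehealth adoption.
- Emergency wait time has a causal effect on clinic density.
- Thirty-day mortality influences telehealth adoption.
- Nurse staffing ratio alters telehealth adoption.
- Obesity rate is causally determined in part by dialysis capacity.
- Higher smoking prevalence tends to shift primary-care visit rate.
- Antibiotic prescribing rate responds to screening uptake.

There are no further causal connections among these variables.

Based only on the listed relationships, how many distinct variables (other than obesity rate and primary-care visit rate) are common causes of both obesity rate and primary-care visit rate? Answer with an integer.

The common causes are: nurse staffing ratio (to obesity rate via nurse staffing ratio → emergency wait time → clinic density → average patient age → obesity rate; to primary-care visit rate via nurse staffing ratio → telehealth adoption → pharmacy density → primary-care visit rate); screening uptake (to obesity rate via screening uptake → emergency wait time → clinic density → average patient age → obesity rate; to primary-care visit rate via screening uptake → telehealth adoption → pharmacy density → primary-care visit rate); thirty-day mortality (to obesity rate via thirty-day mortality → clinic density → average patient age → obesity rate; to primary-care visit rate via thirty-day mortality → telehealth adoption → pharmacy density → primary-care visit rate).
Every other variable lacks a causal path to at least one of obesity rate and primary-care visit rate.

3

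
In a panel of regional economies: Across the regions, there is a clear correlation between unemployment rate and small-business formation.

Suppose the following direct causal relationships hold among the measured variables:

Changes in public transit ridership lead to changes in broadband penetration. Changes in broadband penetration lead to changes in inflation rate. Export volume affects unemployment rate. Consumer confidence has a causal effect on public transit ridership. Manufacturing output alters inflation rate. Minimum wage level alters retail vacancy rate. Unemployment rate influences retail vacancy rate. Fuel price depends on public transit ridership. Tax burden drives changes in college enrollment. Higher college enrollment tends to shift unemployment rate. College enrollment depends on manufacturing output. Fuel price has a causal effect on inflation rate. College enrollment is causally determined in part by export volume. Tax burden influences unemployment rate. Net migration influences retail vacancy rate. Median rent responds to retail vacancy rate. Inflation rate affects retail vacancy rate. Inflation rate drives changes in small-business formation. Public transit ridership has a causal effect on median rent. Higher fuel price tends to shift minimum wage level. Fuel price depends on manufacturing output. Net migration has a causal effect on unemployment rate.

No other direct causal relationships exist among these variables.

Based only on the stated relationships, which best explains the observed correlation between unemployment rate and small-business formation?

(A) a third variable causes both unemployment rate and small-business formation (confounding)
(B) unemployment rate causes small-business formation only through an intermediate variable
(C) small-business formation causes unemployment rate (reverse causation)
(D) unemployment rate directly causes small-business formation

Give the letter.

Manufacturing output causes unemployment rate (manufacturing output → college enrollment → unemployment rate) and small-business formation (manufacturing output → inflation rate → small-business formation) — a common cause creating the correlation.
There is no stated path from unemployment rate to small-business formation or from small-business formation to unemployment rate, so neither direct nor reverse causation applies.

A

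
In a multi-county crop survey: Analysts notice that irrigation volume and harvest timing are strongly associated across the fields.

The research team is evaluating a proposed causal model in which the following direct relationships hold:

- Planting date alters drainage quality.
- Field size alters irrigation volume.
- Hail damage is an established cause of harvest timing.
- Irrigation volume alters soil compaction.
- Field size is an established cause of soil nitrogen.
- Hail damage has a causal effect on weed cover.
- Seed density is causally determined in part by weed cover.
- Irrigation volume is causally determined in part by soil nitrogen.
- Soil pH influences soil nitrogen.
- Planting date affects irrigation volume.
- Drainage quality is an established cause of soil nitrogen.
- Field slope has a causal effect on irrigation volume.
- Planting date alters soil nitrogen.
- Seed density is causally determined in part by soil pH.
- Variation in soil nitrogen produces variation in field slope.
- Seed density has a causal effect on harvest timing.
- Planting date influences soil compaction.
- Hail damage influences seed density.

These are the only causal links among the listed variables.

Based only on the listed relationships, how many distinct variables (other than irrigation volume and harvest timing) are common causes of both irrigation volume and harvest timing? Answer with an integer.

The common causes are: soil pH (to irrigation volume via soil pH → soil nitrogen → irrigation volume; to harvest timing via soil pH → seed density → harvest timing).
Every other variable lacks a causal path to at least one of irrigation volume and harvest timing.

1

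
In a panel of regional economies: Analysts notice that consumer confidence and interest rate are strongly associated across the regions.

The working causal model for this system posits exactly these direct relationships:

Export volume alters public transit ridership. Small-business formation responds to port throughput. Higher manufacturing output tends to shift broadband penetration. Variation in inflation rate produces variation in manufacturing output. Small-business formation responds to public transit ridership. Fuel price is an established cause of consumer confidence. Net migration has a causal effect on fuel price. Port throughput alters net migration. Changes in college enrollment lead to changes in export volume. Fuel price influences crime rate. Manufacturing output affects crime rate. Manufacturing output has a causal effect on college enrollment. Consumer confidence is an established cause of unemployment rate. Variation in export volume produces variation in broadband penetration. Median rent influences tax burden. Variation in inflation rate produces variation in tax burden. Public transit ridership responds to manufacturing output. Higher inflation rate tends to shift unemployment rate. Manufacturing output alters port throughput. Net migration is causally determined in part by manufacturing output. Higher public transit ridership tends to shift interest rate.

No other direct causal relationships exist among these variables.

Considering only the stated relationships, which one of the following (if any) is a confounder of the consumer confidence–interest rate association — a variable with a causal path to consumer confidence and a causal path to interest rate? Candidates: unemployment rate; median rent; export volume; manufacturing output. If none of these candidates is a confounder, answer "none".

manufacturing output

Manufacturing output causes consumer confidence (manufacturing output → net migration → fuel price → consumer confidence) and also causes interest rate (manufacturing output → public transit ridership → interest rate); it is a common cause of both.
Each of the other candidates lacks a causal path to at least one of consumer confidence and interest rate, so they do not confound the relationship.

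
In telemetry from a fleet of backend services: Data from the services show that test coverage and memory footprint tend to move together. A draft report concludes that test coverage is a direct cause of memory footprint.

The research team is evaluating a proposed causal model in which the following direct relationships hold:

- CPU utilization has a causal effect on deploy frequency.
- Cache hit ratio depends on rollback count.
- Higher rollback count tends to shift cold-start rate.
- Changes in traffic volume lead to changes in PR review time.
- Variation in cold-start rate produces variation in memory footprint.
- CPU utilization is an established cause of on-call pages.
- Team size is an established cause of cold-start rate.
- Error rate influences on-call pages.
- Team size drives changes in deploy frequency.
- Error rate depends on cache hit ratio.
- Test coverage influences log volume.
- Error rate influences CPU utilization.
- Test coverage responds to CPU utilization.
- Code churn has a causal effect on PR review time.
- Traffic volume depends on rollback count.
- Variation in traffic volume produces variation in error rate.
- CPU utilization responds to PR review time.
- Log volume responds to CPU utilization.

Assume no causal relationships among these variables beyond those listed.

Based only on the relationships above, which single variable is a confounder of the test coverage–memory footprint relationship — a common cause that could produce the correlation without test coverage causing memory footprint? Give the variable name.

Rollback count has a causal path to test coverage (rollback count → cache hit ratio → error rate → CPU utilization → test coverage) and a separate causal path to memory footprint (rollback count → cold-start rate → memory footprint), so it is a common cause of both.
No stated relationship gives test coverage a causal route to memory footprint, so the correlation is explained by the shared upstream cause rather than a direct effect.

rollback count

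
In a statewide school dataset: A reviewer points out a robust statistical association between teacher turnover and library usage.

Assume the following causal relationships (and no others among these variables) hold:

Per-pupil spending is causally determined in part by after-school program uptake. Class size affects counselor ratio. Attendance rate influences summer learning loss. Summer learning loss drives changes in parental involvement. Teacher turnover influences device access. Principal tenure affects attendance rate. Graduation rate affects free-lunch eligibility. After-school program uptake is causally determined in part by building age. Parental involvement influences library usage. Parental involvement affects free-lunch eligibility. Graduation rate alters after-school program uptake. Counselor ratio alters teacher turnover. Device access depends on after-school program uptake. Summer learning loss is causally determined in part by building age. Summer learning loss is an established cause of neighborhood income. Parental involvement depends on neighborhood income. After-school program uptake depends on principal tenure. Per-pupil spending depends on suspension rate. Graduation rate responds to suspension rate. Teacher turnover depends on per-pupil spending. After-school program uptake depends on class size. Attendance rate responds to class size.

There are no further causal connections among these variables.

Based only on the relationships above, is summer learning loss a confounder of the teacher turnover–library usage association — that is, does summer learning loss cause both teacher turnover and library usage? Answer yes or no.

no

Summer learning loss has no stated causal path to teacher turnover. A confounder must cause both variables, so summer learning loss does not qualify.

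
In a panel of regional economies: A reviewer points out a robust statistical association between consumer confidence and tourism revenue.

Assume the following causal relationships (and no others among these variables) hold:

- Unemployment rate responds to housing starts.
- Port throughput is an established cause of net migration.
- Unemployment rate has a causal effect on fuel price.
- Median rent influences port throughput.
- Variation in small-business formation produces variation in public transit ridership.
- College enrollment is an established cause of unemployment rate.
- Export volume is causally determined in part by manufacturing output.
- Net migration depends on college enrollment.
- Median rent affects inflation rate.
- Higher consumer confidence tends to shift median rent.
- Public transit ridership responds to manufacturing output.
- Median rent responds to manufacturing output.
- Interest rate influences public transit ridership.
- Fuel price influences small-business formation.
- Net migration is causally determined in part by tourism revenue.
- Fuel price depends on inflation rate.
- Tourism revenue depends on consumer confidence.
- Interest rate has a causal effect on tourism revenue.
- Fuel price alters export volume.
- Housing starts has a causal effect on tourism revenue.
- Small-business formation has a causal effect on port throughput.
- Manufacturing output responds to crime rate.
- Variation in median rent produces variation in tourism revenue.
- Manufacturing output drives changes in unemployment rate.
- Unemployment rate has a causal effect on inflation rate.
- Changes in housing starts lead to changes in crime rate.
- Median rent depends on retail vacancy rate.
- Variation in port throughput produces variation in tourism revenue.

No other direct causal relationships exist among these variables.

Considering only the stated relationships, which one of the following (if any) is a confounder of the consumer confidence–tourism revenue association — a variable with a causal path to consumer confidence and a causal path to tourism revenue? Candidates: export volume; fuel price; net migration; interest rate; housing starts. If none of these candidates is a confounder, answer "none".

None of the listed candidates has causal paths to both consumer confidence and tourism revenue in the stated relationships, so none is a common cause.

none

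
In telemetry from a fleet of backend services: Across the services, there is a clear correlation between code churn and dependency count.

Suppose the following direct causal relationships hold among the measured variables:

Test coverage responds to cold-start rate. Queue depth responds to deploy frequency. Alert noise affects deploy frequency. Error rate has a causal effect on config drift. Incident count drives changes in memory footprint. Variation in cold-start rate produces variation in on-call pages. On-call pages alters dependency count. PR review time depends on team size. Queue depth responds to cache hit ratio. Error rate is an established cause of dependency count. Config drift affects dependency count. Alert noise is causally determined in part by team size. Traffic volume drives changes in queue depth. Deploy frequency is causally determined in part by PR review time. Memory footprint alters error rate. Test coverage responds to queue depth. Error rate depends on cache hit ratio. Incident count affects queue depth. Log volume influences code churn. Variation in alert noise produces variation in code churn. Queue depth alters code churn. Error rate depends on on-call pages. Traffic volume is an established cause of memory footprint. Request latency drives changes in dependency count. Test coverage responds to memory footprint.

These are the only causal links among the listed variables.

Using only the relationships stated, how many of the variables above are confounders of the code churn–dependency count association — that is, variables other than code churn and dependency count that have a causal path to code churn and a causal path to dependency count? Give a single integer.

3

The common causes are: cache hit ratio (to code churn via cache hit ratio → queue depth → code churn; to dependency count via cache hit ratio → error rate → dependency count); incident count (to code churn via incident count → queue depth → code churn; to dependency count via incident count → memory footprint → error rate → dependency count); traffic volume (to code churn via traffic volume → queue depth → code churn; to dependency count via traffic volume → memory footprint → error rate → dependency count).
Every other variable lacks a causal path to at least one of code churn and dependency count.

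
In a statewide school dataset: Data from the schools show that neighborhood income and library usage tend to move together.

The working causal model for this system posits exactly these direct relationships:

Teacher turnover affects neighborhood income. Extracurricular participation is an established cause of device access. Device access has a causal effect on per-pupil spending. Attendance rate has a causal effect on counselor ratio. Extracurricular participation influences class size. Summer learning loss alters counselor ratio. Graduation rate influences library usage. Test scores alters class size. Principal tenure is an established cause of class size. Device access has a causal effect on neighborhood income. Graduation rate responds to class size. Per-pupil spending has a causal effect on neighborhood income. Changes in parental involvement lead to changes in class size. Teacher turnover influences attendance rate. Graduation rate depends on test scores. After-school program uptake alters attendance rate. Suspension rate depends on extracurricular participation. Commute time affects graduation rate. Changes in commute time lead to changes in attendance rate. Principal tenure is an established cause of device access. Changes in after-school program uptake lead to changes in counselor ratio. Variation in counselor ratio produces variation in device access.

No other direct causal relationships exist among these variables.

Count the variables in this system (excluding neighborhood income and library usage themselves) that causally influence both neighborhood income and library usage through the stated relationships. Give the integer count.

3

The common causes are: commute time (to neighborhood income via commute time → attendance rate → counselor ratio → device access → neighborhood income; to library usage via commute time → graduation rate → library usage); extracurricular participation (to neighborhood income via extracurricular participation → device access → neighborhood income; to library usage via extracurricular participation → class size → graduation rate → library usage); principal tenure (to neighborhood income via principal tenure → device access → neighborhood income; to library usage via principal tenure → class size → graduation rate → library usage).
Every other variable lacks a causal path to at least one of neighborhood income and library usage.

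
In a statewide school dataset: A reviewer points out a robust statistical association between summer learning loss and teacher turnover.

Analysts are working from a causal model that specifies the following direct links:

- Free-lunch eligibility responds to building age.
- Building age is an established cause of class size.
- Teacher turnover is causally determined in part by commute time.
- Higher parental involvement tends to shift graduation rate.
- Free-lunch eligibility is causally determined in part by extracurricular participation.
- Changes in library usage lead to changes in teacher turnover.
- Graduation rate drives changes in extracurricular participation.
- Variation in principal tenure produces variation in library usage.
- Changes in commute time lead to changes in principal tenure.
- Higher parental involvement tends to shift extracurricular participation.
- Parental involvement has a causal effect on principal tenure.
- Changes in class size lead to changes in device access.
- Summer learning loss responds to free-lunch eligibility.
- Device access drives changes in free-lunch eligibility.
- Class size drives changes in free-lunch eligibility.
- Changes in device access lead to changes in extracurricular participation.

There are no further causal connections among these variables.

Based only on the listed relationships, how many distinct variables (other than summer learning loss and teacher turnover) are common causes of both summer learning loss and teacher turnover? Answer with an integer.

The common causes are: parental involvement (to summer learning loss via parental involvement → extracurricular participation → free-lunch eligibility → summer learning loss; to teacher turnover via parental involvement → principal tenure → library usage → teacher turnover).
Every other variable lacks a causal path to at least one of summer learning loss and teacher turnover.

1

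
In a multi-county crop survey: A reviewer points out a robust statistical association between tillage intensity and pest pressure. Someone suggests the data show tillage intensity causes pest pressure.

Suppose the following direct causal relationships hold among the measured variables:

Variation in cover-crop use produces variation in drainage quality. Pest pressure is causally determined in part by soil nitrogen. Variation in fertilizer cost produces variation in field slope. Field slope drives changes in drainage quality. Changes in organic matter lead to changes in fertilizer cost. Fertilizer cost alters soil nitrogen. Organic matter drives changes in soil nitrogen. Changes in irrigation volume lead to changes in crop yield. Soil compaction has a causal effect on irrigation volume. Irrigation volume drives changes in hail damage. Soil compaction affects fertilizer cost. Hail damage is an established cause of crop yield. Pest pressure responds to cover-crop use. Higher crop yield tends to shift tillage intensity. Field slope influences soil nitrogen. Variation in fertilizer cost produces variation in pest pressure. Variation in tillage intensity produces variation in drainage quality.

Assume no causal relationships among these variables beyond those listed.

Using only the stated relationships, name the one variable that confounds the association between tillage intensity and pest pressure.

soil compaction

Soil compaction has a causal path to tillage intensity (soil compaction → irrigation volume → crop yield → tillage intensity) and a separate causal path to pest pressure (soil compaction → fertilizer cost → pest pressure), so it is a common cause of both.
No stated relationship gives tillage intensity a causal route to pest pressure, so the correlation is explained by the shared upstream cause rather than a direct effect.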